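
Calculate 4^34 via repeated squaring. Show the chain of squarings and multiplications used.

Computing 4^34 by squaring (build up from 4^1; each line after the first costs one multiplication):

4^1 = 4
4^2 = (4^1)^2 = 4^2 = 16
4^4 = (4^2)^2 = 16^2 = 256
4^8 = (4^4)^2 = 256^2 = 65536
4^16 = (4^8)^2 = 65536^2 = 4294967296
4^17 = 4 * 4^16 = 4 * 4294967296 = 17179869184
4^34 = (4^17)^2 = 17179869184^2 = 295147905179352825856

Result: 295147905179352825856
Multiplications needed: 6 (6 lines after 4^1)

4^34 = 295147905179352825856. Using exponentiation by squaring, this requires 6 multiplications. The key idea: if the exponent is even, square the half-power; if odd, multiply by the base once.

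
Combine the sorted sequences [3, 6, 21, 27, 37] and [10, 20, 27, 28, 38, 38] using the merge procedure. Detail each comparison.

Merging process:

Compare 3 vs 10: take 3 from left. Merged: [3]
Compare 6 vs 10: take 6 from left. Merged: [3, 6]
Compare 21 vs 10: take 10 from right. Merged: [3, 6, 10]
Compare 21 vs 20: take 20 from right. Merged: [3, 6, 10, 20]
Compare 21 vs 27: take 21 from left. Merged: [3, 6, 10, 20, 21]
Compare 27 vs 27: take 27 from left. Merged: [3, 6, 10, 20, 21, 27]
Compare 37 vs 27: take 27 from right. Merged: [3, 6, 10, 20, 21, 27, 27]
Compare 37 vs 28: take 28 from right. Merged: [3, 6, 10, 20, 21, 27, 27, 28]
Compare 37 vs 38: take 37 from left. Merged: [3, 6, 10, 20, 21, 27, 27, 28, 37]
Append remaining from right: [38, 38]. Merged: [3, 6, 10, 20, 21, 27, 27, 28, 37, 38, 38]

Final merged array: [3, 6, 10, 20, 21, 27, 27, 28, 37, 38, 38]
Total comparisons: 9

The merged array is [3, 6, 10, 20, 21, 27, 27, 28, 37, 38, 38], requiring 9 comparisons. The merge step runs in O(n) time where n is the total number of elements.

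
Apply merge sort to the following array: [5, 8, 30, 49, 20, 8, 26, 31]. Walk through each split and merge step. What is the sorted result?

Merge sort trace:

Split: [5, 8, 30, 49, 20, 8, 26, 31] -> [5, 8, 30, 49] and [20, 8, 26, 31]
  Split: [5, 8, 30, 49] -> [5, 8] and [30, 49]
    Split: [5, 8] -> [5] and [8]
    Merge: [5] + [8] -> [5, 8]
    Split: [30, 49] -> [30] and [49]
    Merge: [30] + [49] -> [30, 49]
  Merge: [5, 8] + [30, 49] -> [5, 8, 30, 49]
  Split: [20, 8, 26, 31] -> [20, 8] and [26, 31]
    Split: [20, 8] -> [20] and [8]
    Merge: [20] + [8] -> [8, 20]
    Split: [26, 31] -> [26] and [31]
    Merge: [26] + [31] -> [26, 31]
  Merge: [8, 20] + [26, 31] -> [8, 20, 26, 31]
Merge: [5, 8, 30, 49] + [8, 20, 26, 31] -> [5, 8, 8, 20, 26, 30, 31, 49]

Final sorted array: [5, 8, 8, 20, 26, 30, 31, 49]

The merge sort proceeds by recursively splitting the array and merging sorted halves.
After all merges, the sorted array is [5, 8, 8, 20, 26, 30, 31, 49].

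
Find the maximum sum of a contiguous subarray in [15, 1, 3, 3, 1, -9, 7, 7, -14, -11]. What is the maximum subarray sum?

Using Kadane's algorithm on [15, 1, 3, 3, 1, -9, 7, 7, -14, -11]:

Scanning through the array:
Position 1 (value 1): max_ending_here = 16, max_so_far = 16
Position 2 (value 3): max_ending_here = 19, max_so_far = 19
Position 3 (value 3): max_ending_here = 22, max_so_far = 22
Position 4 (value 1): max_ending_here = 23, max_so_far = 23
Position 5 (value -9): max_ending_here = 14, max_so_far = 23
Position 6 (value 7): max_ending_here = 21, max_so_far = 23
Position 7 (value 7): max_ending_here = 28, max_so_far = 28
Position 8 (value -14): max_ending_here = 14, max_so_far = 28
Position 9 (value -11): max_ending_here = 3, max_so_far = 28

Maximum subarray: [15, 1, 3, 3, 1, -9, 7, 7]
Maximum sum: 28

The maximum subarray is [15, 1, 3, 3, 1, -9, 7, 7] with sum 28. This subarray runs from index 0 to index 7.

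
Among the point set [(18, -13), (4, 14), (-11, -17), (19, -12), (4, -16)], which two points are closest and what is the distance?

Computing all pairwise distances among 5 points:

d((18, -13), (4, 14)) = 30.4138
d((18, -13), (-11, -17)) = 29.2746
d((18, -13), (19, -12)) = 1.4142 <-- minimum
d((18, -13), (4, -16)) = 14.3178
d((4, 14), (-11, -17)) = 34.4384
d((4, 14), (19, -12)) = 30.0167
d((4, 14), (4, -16)) = 30.0
d((-11, -17), (19, -12)) = 30.4138
d((-11, -17), (4, -16)) = 15.0333
d((19, -12), (4, -16)) = 15.5242

Closest pair: (18, -13) and (19, -12) with distance 1.4142

The closest pair is (18, -13) and (19, -12) with Euclidean distance 1.4142. For 5 points, brute-force pairwise comparison is shown above. For large n, the divide-and-conquer algorithm (sort by x, recurse on halves, check the dividing strip) achieves O(n log n).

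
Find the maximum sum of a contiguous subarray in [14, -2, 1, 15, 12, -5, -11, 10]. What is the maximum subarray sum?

Using Kadane's algorithm on [14, -2, 1, 15, 12, -5, -11, 10]:

Scanning through the array:
Position 1 (value -2): max_ending_here = 12, max_so_far = 14
Position 2 (value 1): max_ending_here = 13, max_so_far = 14
Position 3 (value 15): max_ending_here = 28, max_so_far = 28
Position 4 (value 12): max_ending_here = 40, max_so_far = 40
Position 5 (value -5): max_ending_here = 35, max_so_far = 40
Position 6 (value -11): max_ending_here = 24, max_so_far = 40
Position 7 (value 10): max_ending_here = 34, max_so_far = 40

Maximum subarray: [14, -2, 1, 15, 12]
Maximum sum: 40

The maximum subarray is [14, -2, 1, 15, 12] with sum 40. This subarray runs from index 0 to index 4.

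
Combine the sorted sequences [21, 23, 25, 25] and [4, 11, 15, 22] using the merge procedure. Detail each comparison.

Merging process:

Compare 21 vs 4: take 4 from right. Merged: [4]
Compare 21 vs 11: take 11 from right. Merged: [4, 11]
Compare 21 vs 15: take 15 from right. Merged: [4, 11, 15]
Compare 21 vs 22: take 21 from left. Merged: [4, 11, 15, 21]
Compare 23 vs 22: take 22 from right. Merged: [4, 11, 15, 21, 22]
Append remaining from left: [23, 25, 25]. Merged: [4, 11, 15, 21, 22, 23, 25, 25]

Final merged array: [4, 11, 15, 21, 22, 23, 25, 25]
Total comparisons: 5

The merged array is [4, 11, 15, 21, 22, 23, 25, 25], requiring 5 comparisons. The merge step runs in O(n) time where n is the total number of elements.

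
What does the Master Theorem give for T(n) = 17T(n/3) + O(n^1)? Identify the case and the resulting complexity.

Master Theorem for T(n) = 17T(n/3) + O(n^1):

a = 17, b = 3, c = 1
log_b(a) = log_3(17) = 2.5789

Case 1: c = 1 < log_3(17) = 2.5789
T(n) = O(n^(log_3 17))

For T(n) = 17T(n/3) + O(n^1): log_3(17) = 2.5789. This is Case 1 of the Master Theorem (c < log_b(a), work dominated by leaves), giving O(n^(log_3 17)).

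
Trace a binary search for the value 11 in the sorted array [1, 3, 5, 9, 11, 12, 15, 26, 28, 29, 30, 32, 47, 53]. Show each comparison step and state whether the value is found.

Binary search for 11 in [1, 3, 5, 9, 11, 12, 15, 26, 28, 29, 30, 32, 47, 53]:

lo=0, hi=13, mid=6, arr[mid]=15 -> 15 > 11, search left half
lo=0, hi=5, mid=2, arr[mid]=5 -> 5 < 11, search right half
lo=3, hi=5, mid=4, arr[mid]=11 -> Found target at index 4!

Binary search finds 11 at index 4 after 3 comparisons. The search repeatedly halves the search space by comparing with the middle element.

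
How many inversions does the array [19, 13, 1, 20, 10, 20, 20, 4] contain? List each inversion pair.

Finding inversions in [19, 13, 1, 20, 10, 20, 20, 4]:

(0, 1): arr[0]=19 > arr[1]=13
(0, 2): arr[0]=19 > arr[2]=1
(0, 4): arr[0]=19 > arr[4]=10
(0, 7): arr[0]=19 > arr[7]=4
(1, 2): arr[1]=13 > arr[2]=1
(1, 4): arr[1]=13 > arr[4]=10
(1, 7): arr[1]=13 > arr[7]=4
(3, 4): arr[3]=20 > arr[4]=10
(3, 7): arr[3]=20 > arr[7]=4
(4, 7): arr[4]=10 > arr[7]=4
(5, 7): arr[5]=20 > arr[7]=4
(6, 7): arr[6]=20 > arr[7]=4

Total inversions: 12

The array has 12 inversion(s): (0,1), (0,2), (0,4), (0,7), (1,2), (1,4), (1,7), (3,4), (3,7), (4,7), (5,7), (6,7). Each pair (i,j) satisfies i < j and arr[i] > arr[j].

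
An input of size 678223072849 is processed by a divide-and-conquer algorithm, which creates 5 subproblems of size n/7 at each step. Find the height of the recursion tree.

For divide and conquer with division factor 7:

Problem sizes at each level:
Level 0: 678223072849
Level 1: 96889010407
Level 2: 13841287201
Level 3: 1977326743
Level 4: 282475249
Level 5: 40353607
Level 6: 5764801
Level 7: 823543
Level 8: 117649
Level 9: 16807
Level 10: 2401
Level 11: 343
Level 12: 49
Level 13: 7
Level 14: 1

The root is level 0 and the size-1 base case is level 14 (the tree spans levels 0 through 14, i.e. 15 levels counting the root), so the depth is the number of divisions: log_7(678223072849) = 14

The recursion tree depth is log_7(678223072849) = 14. At each level, the problem size is divided by 7, so it takes 14 divisions to reduce to a base case of size 1. The algorithm makes 5 recursive calls at each level.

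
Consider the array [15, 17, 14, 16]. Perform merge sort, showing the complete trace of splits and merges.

Merge sort trace:

Split: [15, 17, 14, 16] -> [15, 17] and [14, 16]
  Split: [15, 17] -> [15] and [17]
  Merge: [15] + [17] -> [15, 17]
  Split: [14, 16] -> [14] and [16]
  Merge: [14] + [16] -> [14, 16]
Merge: [15, 17] + [14, 16] -> [14, 15, 16, 17]

Final sorted array: [14, 15, 16, 17]

The merge sort proceeds by recursively splitting the array and merging sorted halves.
After all merges, the sorted array is [14, 15, 16, 17].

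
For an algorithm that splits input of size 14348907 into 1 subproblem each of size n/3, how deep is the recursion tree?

For divide and conquer with division factor 3:

Problem sizes at each level:
Level 0: 14348907
Level 1: 4782969
Level 2: 1594323
Level 3: 531441
Level 4: 177147
Level 5: 59049
Level 6: 19683
Level 7: 6561
Level 8: 2187
Level 9: 729
Level 10: 243
Level 11: 81
Level 12: 27
Level 13: 9
Level 14: 3
Level 15: 1

The root is level 0 and the size-1 base case is level 15 (the tree spans levels 0 through 15, i.e. 16 levels counting the root), so the depth is the number of divisions: log_3(14348907) = 15

The recursion tree depth is log_3(14348907) = 15. At each level, the problem size is divided by 3, so it takes 15 divisions to reduce to a base case of size 1. The algorithm makes 1 recursive call at each level.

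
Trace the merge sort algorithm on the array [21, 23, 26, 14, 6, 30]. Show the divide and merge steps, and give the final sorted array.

Merge sort trace:

Split: [21, 23, 26, 14, 6, 30] -> [21, 23, 26] and [14, 6, 30]
  Split: [21, 23, 26] -> [21] and [23, 26]
    Split: [23, 26] -> [23] and [26]
    Merge: [23] + [26] -> [23, 26]
  Merge: [21] + [23, 26] -> [21, 23, 26]
  Split: [14, 6, 30] -> [14] and [6, 30]
    Split: [6, 30] -> [6] and [30]
    Merge: [6] + [30] -> [6, 30]
  Merge: [14] + [6, 30] -> [6, 14, 30]
Merge: [21, 23, 26] + [6, 14, 30] -> [6, 14, 21, 23, 26, 30]

Final sorted array: [6, 14, 21, 23, 26, 30]

The merge sort proceeds by recursively splitting the array and merging sorted halves.
After all merges, the sorted array is [6, 14, 21, 23, 26, 30].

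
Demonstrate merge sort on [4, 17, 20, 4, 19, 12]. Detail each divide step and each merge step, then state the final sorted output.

Merge sort trace:

Split: [4, 17, 20, 4, 19, 12] -> [4, 17, 20] and [4, 19, 12]
  Split: [4, 17, 20] -> [4] and [17, 20]
    Split: [17, 20] -> [17] and [20]
    Merge: [17] + [20] -> [17, 20]
  Merge: [4] + [17, 20] -> [4, 17, 20]
  Split: [4, 19, 12] -> [4] and [19, 12]
    Split: [19, 12] -> [19] and [12]
    Merge: [19] + [12] -> [12, 19]
  Merge: [4] + [12, 19] -> [4, 12, 19]
Merge: [4, 17, 20] + [4, 12, 19] -> [4, 4, 12, 17, 19, 20]

Final sorted array: [4, 4, 12, 17, 19, 20]

The merge sort proceeds by recursively splitting the array and merging sorted halves.
After all merges, the sorted array is [4, 4, 12, 17, 19, 20].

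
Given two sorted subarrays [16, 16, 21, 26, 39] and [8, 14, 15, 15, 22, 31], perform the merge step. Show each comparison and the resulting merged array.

Merging process:

Compare 16 vs 8: take 8 from right. Merged: [8]
Compare 16 vs 14: take 14 from right. Merged: [8, 14]
Compare 16 vs 15: take 15 from right. Merged: [8, 14, 15]
Compare 16 vs 15: take 15 from right. Merged: [8, 14, 15, 15]
Compare 16 vs 22: take 16 from left. Merged: [8, 14, 15, 15, 16]
Compare 16 vs 22: take 16 from left. Merged: [8, 14, 15, 15, 16, 16]
Compare 21 vs 22: take 21 from left. Merged: [8, 14, 15, 15, 16, 16, 21]
Compare 26 vs 22: take 22 from right. Merged: [8, 14, 15, 15, 16, 16, 21, 22]
Compare 26 vs 31: take 26 from left. Merged: [8, 14, 15, 15, 16, 16, 21, 22, 26]
Compare 39 vs 31: take 31 from right. Merged: [8, 14, 15, 15, 16, 16, 21, 22, 26, 31]
Append remaining from left: [39]. Merged: [8, 14, 15, 15, 16, 16, 21, 22, 26, 31, 39]

Final merged array: [8, 14, 15, 15, 16, 16, 21, 22, 26, 31, 39]
Total comparisons: 10

The merged array is [8, 14, 15, 15, 16, 16, 21, 22, 26, 31, 39], requiring 10 comparisons. The merge step runs in O(n) time where n is the total number of elements.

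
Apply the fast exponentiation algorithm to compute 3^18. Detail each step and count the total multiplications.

Computing 3^18 by squaring (build up from 3^1; each line after the first costs one multiplication):

3^1 = 3
3^2 = (3^1)^2 = 3^2 = 9
3^4 = (3^2)^2 = 9^2 = 81
3^8 = (3^4)^2 = 81^2 = 6561
3^9 = 3 * 3^8 = 3 * 6561 = 19683
3^18 = (3^9)^2 = 19683^2 = 387420489

Result: 387420489
Multiplications needed: 5 (5 lines after 3^1)

3^18 = 387420489. Using exponentiation by squaring, this requires 5 multiplications. The key idea: if the exponent is even, square the half-power; if odd, multiply by the base once.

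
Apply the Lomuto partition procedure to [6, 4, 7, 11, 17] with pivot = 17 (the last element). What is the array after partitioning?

Lomuto partition with pivot = 17:

Initial array: [6, 4, 7, 11, 17]

arr[0]=6 <= 17: swap with position 0, array becomes [6, 4, 7, 11, 17]
arr[1]=4 <= 17: swap with position 1, array becomes [6, 4, 7, 11, 17]
arr[2]=7 <= 17: swap with position 2, array becomes [6, 4, 7, 11, 17]
arr[3]=11 <= 17: swap with position 3, array becomes [6, 4, 7, 11, 17]

Place pivot at position 4: [6, 4, 7, 11, 17]
Pivot position: 4

After partitioning with pivot 17, the array becomes [6, 4, 7, 11, 17]. The pivot is placed at index 4. All elements to the left of the pivot are <= 17, and all elements to the right are > 17.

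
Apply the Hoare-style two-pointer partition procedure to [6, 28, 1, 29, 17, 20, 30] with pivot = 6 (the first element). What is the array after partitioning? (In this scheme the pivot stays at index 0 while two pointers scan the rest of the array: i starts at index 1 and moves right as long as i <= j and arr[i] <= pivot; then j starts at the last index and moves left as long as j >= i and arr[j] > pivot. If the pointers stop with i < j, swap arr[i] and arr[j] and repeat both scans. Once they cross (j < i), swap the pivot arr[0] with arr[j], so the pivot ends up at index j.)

Hoare-style two-pointer partition with pivot = 6:

Initial array: [6, 28, 1, 29, 17, 20, 30]

Pointers start at i = 1, j = 6.
i stops at index 1 (arr[1]=28 > 6), j stops at index 2 (arr[2]=1 <= 6): swap arr[1] and arr[2], array becomes [6, 1, 28, 29, 17, 20, 30]
i ends at 2, j ends at 1: the pointers have crossed (j < i), so scanning stops.

Swap pivot arr[0] with arr[1] to place pivot at position 1: [1, 6, 28, 29, 17, 20, 30]
Pivot position: 1

After partitioning with pivot 6, the array becomes [1, 6, 28, 29, 17, 20, 30]. The pivot is placed at index 1. All elements to the left of the pivot are <= 6, and all elements to the right are > 6.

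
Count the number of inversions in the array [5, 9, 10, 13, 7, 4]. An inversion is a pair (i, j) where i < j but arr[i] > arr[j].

Finding inversions in [5, 9, 10, 13, 7, 4]:

(0, 5): arr[0]=5 > arr[5]=4
(1, 4): arr[1]=9 > arr[4]=7
(1, 5): arr[1]=9 > arr[5]=4
(2, 4): arr[2]=10 > arr[4]=7
(2, 5): arr[2]=10 > arr[5]=4
(3, 4): arr[3]=13 > arr[4]=7
(3, 5): arr[3]=13 > arr[5]=4
(4, 5): arr[4]=7 > arr[5]=4

Total inversions: 8

The array has 8 inversion(s): (0,5), (1,4), (1,5), (2,4), (2,5), (3,4), (3,5), (4,5). Each pair (i,j) satisfies i < j and arr[i] > arr[j].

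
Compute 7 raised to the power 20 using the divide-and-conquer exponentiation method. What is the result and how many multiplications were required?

Computing 7^20 by squaring (build up from 7^1; each line after the first costs one multiplication):

7^1 = 7
7^2 = (7^1)^2 = 7^2 = 49
7^4 = (7^2)^2 = 49^2 = 2401
7^5 = 7 * 7^4 = 7 * 2401 = 16807
7^10 = (7^5)^2 = 16807^2 = 282475249
7^20 = (7^10)^2 = 282475249^2 = 79792266297612001

Result: 79792266297612001
Multiplications needed: 5 (5 lines after 7^1)

7^20 = 79792266297612001. Using exponentiation by squaring, this requires 5 multiplications. The key idea: if the exponent is even, square the half-power; if odd, multiply by the base once.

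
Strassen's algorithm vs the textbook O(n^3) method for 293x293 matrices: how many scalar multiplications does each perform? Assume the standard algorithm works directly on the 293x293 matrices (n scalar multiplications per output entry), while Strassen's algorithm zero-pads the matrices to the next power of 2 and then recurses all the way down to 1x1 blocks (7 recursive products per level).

Matrix multiplication for 293x293 matrices:

Strassen's algorithm requires power-of-2 dimensions. Pad 293x293 to 512x512 (next power of 2).

Standard algorithm: 293^3 = 25153757 multiplications
Strassen's algorithm: 7^(log2(512)) = 7^9 = 40353607 multiplications
Difference: 25153757 - 40353607 = -15199850 (Strassen uses MORE here due to padding overhead — for small or just-over-power-of-2 n, padding can outweigh the per-level savings)

Standard: 25153757 multiplications (293^3). Strassen: 40353607 multiplications (7^9, after padding to 512x512). Strassen reduces 8 recursive multiplications to 7 at each level.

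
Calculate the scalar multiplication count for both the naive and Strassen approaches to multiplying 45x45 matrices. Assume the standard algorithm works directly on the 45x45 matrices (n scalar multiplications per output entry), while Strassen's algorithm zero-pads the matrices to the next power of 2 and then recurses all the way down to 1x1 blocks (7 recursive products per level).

Matrix multiplication for 45x45 matrices:

Strassen's algorithm requires power-of-2 dimensions. Pad 45x45 to 64x64 (next power of 2).

Standard algorithm: 45^3 = 91125 multiplications
Strassen's algorithm: 7^(log2(64)) = 7^6 = 117649 multiplications
Difference: 91125 - 117649 = -26524 (Strassen uses MORE here due to padding overhead — for small or just-over-power-of-2 n, padding can outweigh the per-level savings)

Standard: 91125 multiplications (45^3). Strassen: 117649 multiplications (7^6, after padding to 64x64). Strassen reduces 8 recursive multiplications to 7 at each level.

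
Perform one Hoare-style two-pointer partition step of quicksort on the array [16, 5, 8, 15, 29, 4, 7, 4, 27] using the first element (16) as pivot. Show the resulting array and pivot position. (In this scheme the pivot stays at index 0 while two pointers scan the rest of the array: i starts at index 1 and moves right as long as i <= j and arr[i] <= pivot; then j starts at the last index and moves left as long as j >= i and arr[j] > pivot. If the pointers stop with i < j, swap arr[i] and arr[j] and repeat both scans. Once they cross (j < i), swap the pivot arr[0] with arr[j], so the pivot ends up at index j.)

Hoare-style two-pointer partition with pivot = 16:

Initial array: [16, 5, 8, 15, 29, 4, 7, 4, 27]

Pointers start at i = 1, j = 8.
i stops at index 4 (arr[4]=29 > 16), j stops at index 7 (arr[7]=4 <= 16): swap arr[4] and arr[7], array becomes [16, 5, 8, 15, 4, 4, 7, 29, 27]
i ends at 7, j ends at 6: the pointers have crossed (j < i), so scanning stops.

Swap pivot arr[0] with arr[6] to place pivot at position 6: [7, 5, 8, 15, 4, 4, 16, 29, 27]
Pivot position: 6

After partitioning with pivot 16, the array becomes [7, 5, 8, 15, 4, 4, 16, 29, 27]. The pivot is placed at index 6. All elements to the left of the pivot are <= 16, and all elements to the right are > 16.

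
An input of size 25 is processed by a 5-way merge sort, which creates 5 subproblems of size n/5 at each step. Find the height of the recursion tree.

For divide and conquer with division factor 5:

Problem sizes at each level:
Level 0: 25
Level 1: 5
Level 2: 1

The root is level 0 and the size-1 base case is level 2 (the tree spans levels 0 through 2, i.e. 3 levels counting the root), so the depth is the number of divisions: log_5(25) = 2

The recursion tree depth is log_5(25) = 2. At each level, the problem size is divided by 5, so it takes 2 divisions to reduce to a base case of size 1. The algorithm makes 5 recursive calls at each level.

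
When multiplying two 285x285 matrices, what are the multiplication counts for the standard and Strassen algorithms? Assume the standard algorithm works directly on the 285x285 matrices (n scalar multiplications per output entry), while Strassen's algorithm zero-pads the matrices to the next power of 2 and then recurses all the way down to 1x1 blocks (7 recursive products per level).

Matrix multiplication for 285x285 matrices:

Strassen's algorithm requires power-of-2 dimensions. Pad 285x285 to 512x512 (next power of 2).

Standard algorithm: 285^3 = 23149125 multiplications
Strassen's algorithm: 7^(log2(512)) = 7^9 = 40353607 multiplications
Difference: 23149125 - 40353607 = -17204482 (Strassen uses MORE here due to padding overhead — for small or just-over-power-of-2 n, padding can outweigh the per-level savings)

Standard: 23149125 multiplications (285^3). Strassen: 40353607 multiplications (7^9, after padding to 512x512). Strassen reduces 8 recursive multiplications to 7 at each level.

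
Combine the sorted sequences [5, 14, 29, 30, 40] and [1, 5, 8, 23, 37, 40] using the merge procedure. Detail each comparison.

Merging process:

Compare 5 vs 1: take 1 from right. Merged: [1]
Compare 5 vs 5: take 5 from left. Merged: [1, 5]
Compare 14 vs 5: take 5 from right. Merged: [1, 5, 5]
Compare 14 vs 8: take 8 from right. Merged: [1, 5, 5, 8]
Compare 14 vs 23: take 14 from left. Merged: [1, 5, 5, 8, 14]
Compare 29 vs 23: take 23 from right. Merged: [1, 5, 5, 8, 14, 23]
Compare 29 vs 37: take 29 from left. Merged: [1, 5, 5, 8, 14, 23, 29]
Compare 30 vs 37: take 30 from left. Merged: [1, 5, 5, 8, 14, 23, 29, 30]
Compare 40 vs 37: take 37 from right. Merged: [1, 5, 5, 8, 14, 23, 29, 30, 37]
Compare 40 vs 40: take 40 from left. Merged: [1, 5, 5, 8, 14, 23, 29, 30, 37, 40]
Append remaining from right: [40]. Merged: [1, 5, 5, 8, 14, 23, 29, 30, 37, 40, 40]

Final merged array: [1, 5, 5, 8, 14, 23, 29, 30, 37, 40, 40]
Total comparisons: 10

The merged array is [1, 5, 5, 8, 14, 23, 29, 30, 37, 40, 40], requiring 10 comparisons. The merge step runs in O(n) time where n is the total number of elements.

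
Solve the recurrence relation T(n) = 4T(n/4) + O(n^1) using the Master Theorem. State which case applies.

Master Theorem for T(n) = 4T(n/4) + O(n^1):

a = 4, b = 4, c = 1
log_b(a) = log_4(4) = 1.0000

Case 2: c = 1 = log_4(4) = 1.0000
T(n) = O(n^1 log n) = O(n log n)

For T(n) = 4T(n/4) + O(n^1): log_4(4) = 1.0000. This is Case 2 of the Master Theorem (c = log_b(a), equal work at all levels), giving O(n log n).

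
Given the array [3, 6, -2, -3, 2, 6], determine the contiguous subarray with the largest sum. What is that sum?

Using Kadane's algorithm on [3, 6, -2, -3, 2, 6]:

Scanning through the array:
Position 1 (value 6): max_ending_here = 9, max_so_far = 9
Position 2 (value -2): max_ending_here = 7, max_so_far = 9
Position 3 (value -3): max_ending_here = 4, max_so_far = 9
Position 4 (value 2): max_ending_here = 6, max_so_far = 9
Position 5 (value 6): max_ending_here = 12, max_so_far = 12

Maximum subarray: [3, 6, -2, -3, 2, 6]
Maximum sum: 12

The maximum subarray is [3, 6, -2, -3, 2, 6] with sum 12. This subarray runs from index 0 to index 5.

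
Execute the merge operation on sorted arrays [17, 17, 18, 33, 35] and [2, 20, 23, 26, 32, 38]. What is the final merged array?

Merging process:

Compare 17 vs 2: take 2 from right. Merged: [2]
Compare 17 vs 20: take 17 from left. Merged: [2, 17]
Compare 17 vs 20: take 17 from left. Merged: [2, 17, 17]
Compare 18 vs 20: take 18 from left. Merged: [2, 17, 17, 18]
Compare 33 vs 20: take 20 from right. Merged: [2, 17, 17, 18, 20]
Compare 33 vs 23: take 23 from right. Merged: [2, 17, 17, 18, 20, 23]
Compare 33 vs 26: take 26 from right. Merged: [2, 17, 17, 18, 20, 23, 26]
Compare 33 vs 32: take 32 from right. Merged: [2, 17, 17, 18, 20, 23, 26, 32]
Compare 33 vs 38: take 33 from left. Merged: [2, 17, 17, 18, 20, 23, 26, 32, 33]
Compare 35 vs 38: take 35 from left. Merged: [2, 17, 17, 18, 20, 23, 26, 32, 33, 35]
Append remaining from right: [38]. Merged: [2, 17, 17, 18, 20, 23, 26, 32, 33, 35, 38]

Final merged array: [2, 17, 17, 18, 20, 23, 26, 32, 33, 35, 38]
Total comparisons: 10

The merged array is [2, 17, 17, 18, 20, 23, 26, 32, 33, 35, 38], requiring 10 comparisons. The merge step runs in O(n) time where n is the total number of elements.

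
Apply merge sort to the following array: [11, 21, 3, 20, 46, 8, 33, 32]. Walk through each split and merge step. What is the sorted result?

Merge sort trace:

Split: [11, 21, 3, 20, 46, 8, 33, 32] -> [11, 21, 3, 20] and [46, 8, 33, 32]
  Split: [11, 21, 3, 20] -> [11, 21] and [3, 20]
    Split: [11, 21] -> [11] and [21]
    Merge: [11] + [21] -> [11, 21]
    Split: [3, 20] -> [3] and [20]
    Merge: [3] + [20] -> [3, 20]
  Merge: [11, 21] + [3, 20] -> [3, 11, 20, 21]
  Split: [46, 8, 33, 32] -> [46, 8] and [33, 32]
    Split: [46, 8] -> [46] and [8]
    Merge: [46] + [8] -> [8, 46]
    Split: [33, 32] -> [33] and [32]
    Merge: [33] + [32] -> [32, 33]
  Merge: [8, 46] + [32, 33] -> [8, 32, 33, 46]
Merge: [3, 11, 20, 21] + [8, 32, 33, 46] -> [3, 8, 11, 20, 21, 32, 33, 46]

Final sorted array: [3, 8, 11, 20, 21, 32, 33, 46]

The merge sort proceeds by recursively splitting the array and merging sorted halves.
After all merges, the sorted array is [3, 8, 11, 20, 21, 32, 33, 46].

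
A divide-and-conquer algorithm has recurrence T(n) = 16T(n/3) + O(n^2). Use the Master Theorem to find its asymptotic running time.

Master Theorem for T(n) = 16T(n/3) + O(n^2):

a = 16, b = 3, c = 2
log_b(a) = log_3(16) = 2.5237

Case 1: c = 2 < log_3(16) = 2.5237
T(n) = O(n^(log_3 16))

For T(n) = 16T(n/3) + O(n^2): log_3(16) = 2.5237. This is Case 1 of the Master Theorem (c < log_b(a), work dominated by leaves), giving O(n^(log_3 16)).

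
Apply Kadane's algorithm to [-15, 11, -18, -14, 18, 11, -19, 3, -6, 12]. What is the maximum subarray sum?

Using Kadane's algorithm on [-15, 11, -18, -14, 18, 11, -19, 3, -6, 12]:

Scanning through the array:
Position 1 (value 11): max_ending_here = 11, max_so_far = 11
Position 2 (value -18): max_ending_here = -7, max_so_far = 11
Position 3 (value -14): max_ending_here = -14, max_so_far = 11
Position 4 (value 18): max_ending_here = 18, max_so_far = 18
Position 5 (value 11): max_ending_here = 29, max_so_far = 29
Position 6 (value -19): max_ending_here = 10, max_so_far = 29
Position 7 (value 3): max_ending_here = 13, max_so_far = 29
Position 8 (value -6): max_ending_here = 7, max_so_far = 29
Position 9 (value 12): max_ending_here = 19, max_so_far = 29

Maximum subarray: [18, 11]
Maximum sum: 29

The maximum subarray is [18, 11] with sum 29. This subarray runs from index 4 to index 5.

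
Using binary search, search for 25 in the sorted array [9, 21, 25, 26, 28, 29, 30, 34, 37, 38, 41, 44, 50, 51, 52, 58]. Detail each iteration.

Binary search for 25 in [9, 21, 25, 26, 28, 29, 30, 34, 37, 38, 41, 44, 50, 51, 52, 58]:

lo=0, hi=15, mid=7, arr[mid]=34 -> 34 > 25, search left half
lo=0, hi=6, mid=3, arr[mid]=26 -> 26 > 25, search left half
lo=0, hi=2, mid=1, arr[mid]=21 -> 21 < 25, search right half
lo=2, hi=2, mid=2, arr[mid]=25 -> Found target at index 2!

Binary search finds 25 at index 2 after 4 comparisons. The search repeatedly halves the search space by comparing with the middle element.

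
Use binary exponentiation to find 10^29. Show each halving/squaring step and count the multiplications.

Computing 10^29 by squaring (build up from 10^1; each line after the first costs one multiplication):

10^1 = 10
10^2 = (10^1)^2 = 10^2 = 100
10^3 = 10 * 10^2 = 10 * 100 = 1000
10^6 = (10^3)^2 = 1000^2 = 1000000
10^7 = 10 * 10^6 = 10 * 1000000 = 10000000
10^14 = (10^7)^2 = 10000000^2 = 100000000000000
10^28 = (10^14)^2 = 100000000000000^2 = 10000000000000000000000000000
10^29 = 10 * 10^28 = 10 * 10000000000000000000000000000 = 100000000000000000000000000000

Result: 100000000000000000000000000000
Multiplications needed: 7 (7 lines after 10^1)

10^29 = 100000000000000000000000000000. Using exponentiation by squaring, this requires 7 multiplications. The key idea: if the exponent is even, square the half-power; if odd, multiply by the base once.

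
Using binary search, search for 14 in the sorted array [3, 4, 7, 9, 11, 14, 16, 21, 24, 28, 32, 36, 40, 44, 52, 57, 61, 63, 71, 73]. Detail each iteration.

Binary search for 14 in [3, 4, 7, 9, 11, 14, 16, 21, 24, 28, 32, 36, 40, 44, 52, 57, 61, 63, 71, 73]:

lo=0, hi=19, mid=9, arr[mid]=28 -> 28 > 14, search left half
lo=0, hi=8, mid=4, arr[mid]=11 -> 11 < 14, search right half
lo=5, hi=8, mid=6, arr[mid]=16 -> 16 > 14, search left half
lo=5, hi=5, mid=5, arr[mid]=14 -> Found target at index 5!

Binary search finds 14 at index 5 after 4 comparisons. The search repeatedly halves the search space by comparing with the middle element.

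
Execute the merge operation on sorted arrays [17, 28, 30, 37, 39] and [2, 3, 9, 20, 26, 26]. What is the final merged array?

Merging process:

Compare 17 vs 2: take 2 from right. Merged: [2]
Compare 17 vs 3: take 3 from right. Merged: [2, 3]
Compare 17 vs 9: take 9 from right. Merged: [2, 3, 9]
Compare 17 vs 20: take 17 from left. Merged: [2, 3, 9, 17]
Compare 28 vs 20: take 20 from right. Merged: [2, 3, 9, 17, 20]
Compare 28 vs 26: take 26 from right. Merged: [2, 3, 9, 17, 20, 26]
Compare 28 vs 26: take 26 from right. Merged: [2, 3, 9, 17, 20, 26, 26]
Append remaining from left: [28, 30, 37, 39]. Merged: [2, 3, 9, 17, 20, 26, 26, 28, 30, 37, 39]

Final merged array: [2, 3, 9, 17, 20, 26, 26, 28, 30, 37, 39]
Total comparisons: 7

The merged array is [2, 3, 9, 17, 20, 26, 26, 28, 30, 37, 39], requiring 7 comparisons. The merge step runs in O(n) time where n is the total number of elements.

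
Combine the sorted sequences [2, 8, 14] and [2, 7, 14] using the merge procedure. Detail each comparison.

Merging process:

Compare 2 vs 2: take 2 from left. Merged: [2]
Compare 8 vs 2: take 2 from right. Merged: [2, 2]
Compare 8 vs 7: take 7 from right. Merged: [2, 2, 7]
Compare 8 vs 14: take 8 from left. Merged: [2, 2, 7, 8]
Compare 14 vs 14: take 14 from left. Merged: [2, 2, 7, 8, 14]
Append remaining from right: [14]. Merged: [2, 2, 7, 8, 14, 14]

Final merged array: [2, 2, 7, 8, 14, 14]
Total comparisons: 5

The merged array is [2, 2, 7, 8, 14, 14], requiring 5 comparisons. The merge step runs in O(n) time where n is the total number of elements.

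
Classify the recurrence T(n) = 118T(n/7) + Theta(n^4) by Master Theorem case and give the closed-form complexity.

Master Theorem for T(n) = 118T(n/7) + O(n^4):

a = 118, b = 7, c = 4
log_b(a) = log_7(118) = 2.4516

Case 3: c = 4 > log_7(118) = 2.4516
T(n) = O(n^4) = O(n^4)

For T(n) = 118T(n/7) + O(n^4): log_7(118) = 2.4516. This is Case 3 of the Master Theorem (c > log_b(a), work dominated by root), giving O(n^4).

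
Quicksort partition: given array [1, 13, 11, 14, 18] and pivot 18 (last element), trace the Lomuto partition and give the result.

Lomuto partition with pivot = 18:

Initial array: [1, 13, 11, 14, 18]

arr[0]=1 <= 18: swap with position 0, array becomes [1, 13, 11, 14, 18]
arr[1]=13 <= 18: swap with position 1, array becomes [1, 13, 11, 14, 18]
arr[2]=11 <= 18: swap with position 2, array becomes [1, 13, 11, 14, 18]
arr[3]=14 <= 18: swap with position 3, array becomes [1, 13, 11, 14, 18]

Place pivot at position 4: [1, 13, 11, 14, 18]
Pivot position: 4

After partitioning with pivot 18, the array becomes [1, 13, 11, 14, 18]. The pivot is placed at index 4. All elements to the left of the pivot are <= 18, and all elements to the right are > 18.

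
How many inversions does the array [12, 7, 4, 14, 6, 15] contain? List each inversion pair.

Finding inversions in [12, 7, 4, 14, 6, 15]:

(0, 1): arr[0]=12 > arr[1]=7
(0, 2): arr[0]=12 > arr[2]=4
(0, 4): arr[0]=12 > arr[4]=6
(1, 2): arr[1]=7 > arr[2]=4
(1, 4): arr[1]=7 > arr[4]=6
(3, 4): arr[3]=14 > arr[4]=6

Total inversions: 6

The array has 6 inversion(s): (0,1), (0,2), (0,4), (1,2), (1,4), (3,4). Each pair (i,j) satisfies i < j and arr[i] > arr[j].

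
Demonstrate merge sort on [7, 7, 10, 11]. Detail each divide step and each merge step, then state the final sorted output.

Merge sort trace:

Split: [7, 7, 10, 11] -> [7, 7] and [10, 11]
  Split: [7, 7] -> [7] and [7]
  Merge: [7] + [7] -> [7, 7]
  Split: [10, 11] -> [10] and [11]
  Merge: [10] + [11] -> [10, 11]
Merge: [7, 7] + [10, 11] -> [7, 7, 10, 11]

Final sorted array: [7, 7, 10, 11]

The merge sort proceeds by recursively splitting the array and merging sorted halves.
After all merges, the sorted array is [7, 7, 10, 11].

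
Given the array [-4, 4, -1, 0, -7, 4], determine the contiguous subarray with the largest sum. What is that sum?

Using Kadane's algorithm on [-4, 4, -1, 0, -7, 4]:

Scanning through the array:
Position 1 (value 4): max_ending_here = 4, max_so_far = 4
Position 2 (value -1): max_ending_here = 3, max_so_far = 4
Position 3 (value 0): max_ending_here = 3, max_so_far = 4
Position 4 (value -7): max_ending_here = -4, max_so_far = 4
Position 5 (value 4): max_ending_here = 4, max_so_far = 4

Maximum subarray: [4]
Maximum sum: 4

The maximum subarray is [4] with sum 4. This subarray runs from index 1 to index 1.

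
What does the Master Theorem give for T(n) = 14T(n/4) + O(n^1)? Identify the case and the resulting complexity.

Master Theorem for T(n) = 14T(n/4) + O(n^1):

a = 14, b = 4, c = 1
log_b(a) = log_4(14) = 1.9037

Case 1: c = 1 < log_4(14) = 1.9037
T(n) = O(n^(log_4 14))

For T(n) = 14T(n/4) + O(n^1): log_4(14) = 1.9037. This is Case 1 of the Master Theorem (c < log_b(a), work dominated by leaves), giving O(n^(log_4 14)).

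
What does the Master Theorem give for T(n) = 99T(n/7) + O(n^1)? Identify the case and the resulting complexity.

Master Theorem for T(n) = 99T(n/7) + O(n^1):

a = 99, b = 7, c = 1
log_b(a) = log_7(99) = 2.3614

Case 1: c = 1 < log_7(99) = 2.3614
T(n) = O(n^(log_7 99))

For T(n) = 99T(n/7) + O(n^1): log_7(99) = 2.3614. This is Case 1 of the Master Theorem (c < log_b(a), work dominated by leaves), giving O(n^(log_7 99)).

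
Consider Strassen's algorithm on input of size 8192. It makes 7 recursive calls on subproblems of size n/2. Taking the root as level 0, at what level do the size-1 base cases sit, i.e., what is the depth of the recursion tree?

For divide and conquer with division factor 2:

Problem sizes at each level:
Level 0: 8192
Level 1: 4096
Level 2: 2048
Level 3: 1024
Level 4: 512
Level 5: 256
Level 6: 128
Level 7: 64
Level 8: 32
Level 9: 16
Level 10: 8
Level 11: 4
Level 12: 2
Level 13: 1

The root is level 0 and the size-1 base case is level 13 (the tree spans levels 0 through 13, i.e. 14 levels counting the root), so the depth is the number of divisions: log_2(8192) = 13

The recursion tree depth is log_2(8192) = 13. At each level, the problem size is divided by 2, so it takes 13 divisions to reduce to a base case of size 1. The algorithm makes 7 recursive calls at each level.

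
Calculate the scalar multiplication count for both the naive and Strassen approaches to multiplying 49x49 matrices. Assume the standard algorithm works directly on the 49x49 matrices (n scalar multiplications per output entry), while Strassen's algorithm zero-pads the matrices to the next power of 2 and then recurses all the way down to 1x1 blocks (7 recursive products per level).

Matrix multiplication for 49x49 matrices:

Strassen's algorithm requires power-of-2 dimensions. Pad 49x49 to 64x64 (next power of 2).

Standard algorithm: 49^3 = 117649 multiplications
Strassen's algorithm: 7^(log2(64)) = 7^6 = 117649 multiplications
Savings: 117649 - 117649 = 0 multiplications

Standard: 117649 multiplications (49^3). Strassen: 117649 multiplications (7^6, after padding to 64x64). Strassen reduces 8 recursive multiplications to 7 at each level.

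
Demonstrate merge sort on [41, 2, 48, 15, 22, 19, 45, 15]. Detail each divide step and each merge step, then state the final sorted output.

Merge sort trace:

Split: [41, 2, 48, 15, 22, 19, 45, 15] -> [41, 2, 48, 15] and [22, 19, 45, 15]
  Split: [41, 2, 48, 15] -> [41, 2] and [48, 15]
    Split: [41, 2] -> [41] and [2]
    Merge: [41] + [2] -> [2, 41]
    Split: [48, 15] -> [48] and [15]
    Merge: [48] + [15] -> [15, 48]
  Merge: [2, 41] + [15, 48] -> [2, 15, 41, 48]
  Split: [22, 19, 45, 15] -> [22, 19] and [45, 15]
    Split: [22, 19] -> [22] and [19]
    Merge: [22] + [19] -> [19, 22]
    Split: [45, 15] -> [45] and [15]
    Merge: [45] + [15] -> [15, 45]
  Merge: [19, 22] + [15, 45] -> [15, 19, 22, 45]
Merge: [2, 15, 41, 48] + [15, 19, 22, 45] -> [2, 15, 15, 19, 22, 41, 45, 48]

Final sorted array: [2, 15, 15, 19, 22, 41, 45, 48]

The merge sort proceeds by recursively splitting the array and merging sorted halves.
After all merges, the sorted array is [2, 15, 15, 19, 22, 41, 45, 48].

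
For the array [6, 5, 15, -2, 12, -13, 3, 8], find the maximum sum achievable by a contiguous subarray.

Using Kadane's algorithm on [6, 5, 15, -2, 12, -13, 3, 8]:

Scanning through the array:
Position 1 (value 5): max_ending_here = 11, max_so_far = 11
Position 2 (value 15): max_ending_here = 26, max_so_far = 26
Position 3 (value -2): max_ending_here = 24, max_so_far = 26
Position 4 (value 12): max_ending_here = 36, max_so_far = 36
Position 5 (value -13): max_ending_here = 23, max_so_far = 36
Position 6 (value 3): max_ending_here = 26, max_so_far = 36
Position 7 (value 8): max_ending_here = 34, max_so_far = 36

Maximum subarray: [6, 5, 15, -2, 12]
Maximum sum: 36

The maximum subarray is [6, 5, 15, -2, 12] with sum 36. This subarray runs from index 0 to index 4.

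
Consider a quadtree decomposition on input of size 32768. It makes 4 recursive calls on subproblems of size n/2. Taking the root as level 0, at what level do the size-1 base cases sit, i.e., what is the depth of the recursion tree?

For divide and conquer with division factor 2:

Problem sizes at each level:
Level 0: 32768
Level 1: 16384
Level 2: 8192
Level 3: 4096
Level 4: 2048
Level 5: 1024
Level 6: 512
Level 7: 256
Level 8: 128
Level 9: 64
Level 10: 32
Level 11: 16
Level 12: 8
Level 13: 4
Level 14: 2
Level 15: 1

The root is level 0 and the size-1 base case is level 15 (the tree spans levels 0 through 15, i.e. 16 levels counting the root), so the depth is the number of divisions: log_2(32768) = 15

The recursion tree depth is log_2(32768) = 15. At each level, the problem size is divided by 2, so it takes 15 divisions to reduce to a base case of size 1. The algorithm makes 4 recursive calls at each level.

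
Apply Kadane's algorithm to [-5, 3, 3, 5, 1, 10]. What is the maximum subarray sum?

Using Kadane's algorithm on [-5, 3, 3, 5, 1, 10]:

Scanning through the array:
Position 1 (value 3): max_ending_here = 3, max_so_far = 3
Position 2 (value 3): max_ending_here = 6, max_so_far = 6
Position 3 (value 5): max_ending_here = 11, max_so_far = 11
Position 4 (value 1): max_ending_here = 12, max_so_far = 12
Position 5 (value 10): max_ending_here = 22, max_so_far = 22

Maximum subarray: [3, 3, 5, 1, 10]
Maximum sum: 22

The maximum subarray is [3, 3, 5, 1, 10] with sum 22. This subarray runs from index 1 to index 5.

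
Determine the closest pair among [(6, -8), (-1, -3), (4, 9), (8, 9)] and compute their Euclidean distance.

Computing all pairwise distances among 4 points:

d((6, -8), (-1, -3)) = 8.6023
d((6, -8), (4, 9)) = 17.1172
d((6, -8), (8, 9)) = 17.1172
d((-1, -3), (4, 9)) = 13.0
d((-1, -3), (8, 9)) = 15.0
d((4, 9), (8, 9)) = 4.0 <-- minimum

Closest pair: (4, 9) and (8, 9) with distance 4.0

The closest pair is (4, 9) and (8, 9) with Euclidean distance 4.0. For 4 points, brute-force pairwise comparison is shown above. For large n, the divide-and-conquer algorithm (sort by x, recurse on halves, check the dividing strip) achieves O(n log n).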